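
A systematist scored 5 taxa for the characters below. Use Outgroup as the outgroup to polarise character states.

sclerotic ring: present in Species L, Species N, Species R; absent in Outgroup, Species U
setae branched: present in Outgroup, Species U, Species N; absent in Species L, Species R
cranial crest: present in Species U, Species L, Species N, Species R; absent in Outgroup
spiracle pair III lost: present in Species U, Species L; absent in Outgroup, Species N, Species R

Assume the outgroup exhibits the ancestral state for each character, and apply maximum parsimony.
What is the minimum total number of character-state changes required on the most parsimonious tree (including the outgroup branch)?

5

Character polarity is set by the outgroup: the derived state is whichever differs from the outgroup's state, so for setae branched the derived state is 'absent', and for the remaining characters it is 'present'.
sclerotic ring (derived state 'present') is shared by Species L, Species N, and Species R — a synapomorphy uniting that clade.
setae branched (derived state 'absent') is shared by Species L and Species R — a synapomorphy uniting that clade.
cranial crest (derived state 'present') is shared by all ingroup taxa — unites the whole ingroup.
spiracle pair III lost (state 'present') occurs in Species L and Species U but conflicts with the nesting implied by the other characters — most parsimoniously interpreted as homoplasy.
Most parsimonious ingroup topology: (Species U,((Species L,Species R),Species N)).
Changes per character on this tree: sclerotic ring: 1; setae branched: 1; cranial crest: 1; spiracle pair III lost: 2.
Total = 5.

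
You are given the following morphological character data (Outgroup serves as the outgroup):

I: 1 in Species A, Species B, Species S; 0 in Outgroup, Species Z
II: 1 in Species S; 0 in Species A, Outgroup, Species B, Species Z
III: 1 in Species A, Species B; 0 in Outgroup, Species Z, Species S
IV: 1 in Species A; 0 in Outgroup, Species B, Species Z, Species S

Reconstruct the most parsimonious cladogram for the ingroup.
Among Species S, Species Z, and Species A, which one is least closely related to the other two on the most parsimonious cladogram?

Species Z

The outgroup has state '0' for every character, so '1' is the derived state throughout.
I (derived state '1') is shared by Species A, Species B, and Species S — a synapomorphy uniting that clade.
II (derived state '1') is unique to Species S (autapomorphy; uninformative for grouping).
Only Species A and Species B show the derived state '1' for III, supporting them as a clade.
IV (derived state '1') is unique to Species A (autapomorphy; uninformative for grouping).
Most parsimonious ingroup topology: (Species Z,(Species S,(Species A,Species B))).
Species A and Species S share a more recent common ancestor with each other than either does with Species Z, so Species Z is the least closely related of the three.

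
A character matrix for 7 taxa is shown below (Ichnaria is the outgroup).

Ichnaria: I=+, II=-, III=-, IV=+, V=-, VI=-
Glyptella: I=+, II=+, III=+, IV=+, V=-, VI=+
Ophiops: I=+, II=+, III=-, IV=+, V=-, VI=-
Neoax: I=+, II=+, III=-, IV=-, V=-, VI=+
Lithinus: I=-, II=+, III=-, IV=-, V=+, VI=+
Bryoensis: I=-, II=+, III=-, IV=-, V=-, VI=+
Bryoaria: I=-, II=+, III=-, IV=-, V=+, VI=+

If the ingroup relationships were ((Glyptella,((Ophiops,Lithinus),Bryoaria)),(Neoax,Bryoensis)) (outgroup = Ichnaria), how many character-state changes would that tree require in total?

12

Map each character onto ((Glyptella,((Ophiops,Lithinus),Bryoaria)),(Neoax,Bryoensis)) (rooted by Ichnaria) and count the minimum state changes it requires (Fitch parsimony):
I: 3; II: 1; III: 1; IV: 3; V: 2; VI: 2.
Total tree length = 12.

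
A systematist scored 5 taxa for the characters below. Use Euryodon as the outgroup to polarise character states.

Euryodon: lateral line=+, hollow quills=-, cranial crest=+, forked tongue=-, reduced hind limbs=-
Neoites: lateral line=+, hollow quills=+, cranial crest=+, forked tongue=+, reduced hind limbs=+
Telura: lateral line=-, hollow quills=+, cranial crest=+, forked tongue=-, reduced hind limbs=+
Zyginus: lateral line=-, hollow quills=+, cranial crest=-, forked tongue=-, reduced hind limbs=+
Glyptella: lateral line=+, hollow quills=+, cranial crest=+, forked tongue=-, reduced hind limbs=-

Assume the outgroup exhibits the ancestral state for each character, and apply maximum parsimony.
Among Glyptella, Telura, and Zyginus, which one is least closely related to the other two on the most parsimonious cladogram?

Glyptella

Character polarity is set by the outgroup: the derived state is whichever differs from the outgroup's state, so for lateral line, cranial crest the derived state is '-', and for the remaining characters it is '+'.
lateral line (derived state '-') is shared by Telura and Zyginus — a synapomorphy uniting that clade.
All ingroup taxa share the derived state '+' for hollow quills; it defines the ingroup but does not resolve relationships within it.
cranial crest: derived state '-' in Zyginus only — an autapomorphy, so it tells us nothing about relationships among taxa.
forked tongue (derived state '+') is unique to Neoites (autapomorphy; uninformative for grouping).
reduced hind limbs: derived state '+' in Neoites, Telura, and Zyginus only — synapomorphy for {Neoites, Telura, Zyginus}.
Most parsimonious ingroup topology: ((Neoites,(Telura,Zyginus)),Glyptella).
Telura and Zyginus share a more recent common ancestor with each other than either does with Glyptella, so Glyptella is the least closely related of the three.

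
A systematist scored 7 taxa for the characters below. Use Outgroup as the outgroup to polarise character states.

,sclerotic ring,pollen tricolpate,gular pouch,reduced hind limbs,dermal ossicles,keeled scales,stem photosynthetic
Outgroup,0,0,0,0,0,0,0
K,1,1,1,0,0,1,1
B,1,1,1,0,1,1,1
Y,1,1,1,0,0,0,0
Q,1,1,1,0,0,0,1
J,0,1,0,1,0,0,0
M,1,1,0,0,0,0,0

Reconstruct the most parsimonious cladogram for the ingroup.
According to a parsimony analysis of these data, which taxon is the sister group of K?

B

The outgroup has state '0' for every character, so '1' is the derived state throughout.
sclerotic ring (derived state '1') is shared by B, K, M, Q, and Y — a synapomorphy uniting that clade.
All ingroup taxa share the derived state '1' for pollen tricolpate; it defines the ingroup but does not resolve relationships within it.
Only B, K, Q, and Y show the derived state '1' for gular pouch, supporting them as a clade.
reduced hind limbs: derived state '1' in J only — an autapomorphy, so it tells us nothing about relationships among taxa.
dermal ossicles (derived state '1') is unique to B (autapomorphy; uninformative for grouping).
keeled scales (derived state '1') is shared by B and K — a synapomorphy uniting that clade.
stem photosynthetic: derived state '1' in B, K, and Q only — synapomorphy for {B, K, Q}.
Most parsimonious ingroup topology: (((((B,K),Q),Y),M),J).
K and B form a cherry on this tree, so they are sister taxa.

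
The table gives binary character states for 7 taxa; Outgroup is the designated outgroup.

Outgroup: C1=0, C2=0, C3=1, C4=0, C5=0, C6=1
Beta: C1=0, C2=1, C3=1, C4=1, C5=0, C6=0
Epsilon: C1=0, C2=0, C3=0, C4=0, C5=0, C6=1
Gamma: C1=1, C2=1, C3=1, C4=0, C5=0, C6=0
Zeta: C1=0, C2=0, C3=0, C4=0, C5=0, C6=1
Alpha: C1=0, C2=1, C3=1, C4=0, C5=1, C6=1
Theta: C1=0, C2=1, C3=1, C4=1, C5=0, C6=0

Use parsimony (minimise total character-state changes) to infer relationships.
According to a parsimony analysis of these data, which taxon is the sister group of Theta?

Beta

Character polarity is set by the outgroup: the derived state is whichever differs from the outgroup's state, so for C3, C6 the derived state is '0', and for the remaining characters it is '1'.
C1: derived state '1' in Gamma only — an autapomorphy, so it tells us nothing about relationships among taxa.
Only Alpha, Beta, Gamma, and Theta show the derived state '1' for C2, supporting them as a clade.
Only Epsilon and Zeta show the derived state '0' for C3, supporting them as a clade.
C4: derived state '1' in Beta and Theta only — synapomorphy for {Beta, Theta}.
C5: derived state '1' in Alpha only — an autapomorphy, so it tells us nothing about relationships among taxa.
C6 (derived state '0') is shared by Beta, Gamma, and Theta — a synapomorphy uniting that clade.
Most parsimonious ingroup topology: ((((Beta,Theta),Gamma),Alpha),(Epsilon,Zeta)).
Theta and Beta form a cherry on this tree, so they are sister taxa.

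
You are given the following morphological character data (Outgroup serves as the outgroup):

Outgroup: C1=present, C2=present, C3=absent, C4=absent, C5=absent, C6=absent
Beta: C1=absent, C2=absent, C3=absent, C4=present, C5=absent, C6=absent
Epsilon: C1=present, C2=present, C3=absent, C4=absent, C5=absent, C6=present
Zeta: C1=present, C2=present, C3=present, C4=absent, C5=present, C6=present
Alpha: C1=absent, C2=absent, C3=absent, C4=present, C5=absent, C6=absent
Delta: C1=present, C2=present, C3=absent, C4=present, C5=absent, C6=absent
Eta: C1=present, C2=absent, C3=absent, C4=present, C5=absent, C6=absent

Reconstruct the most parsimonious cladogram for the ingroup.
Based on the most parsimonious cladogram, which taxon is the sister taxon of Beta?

Character polarity is set by the outgroup: the derived state is whichever differs from the outgroup's state, so for C1, C2 the derived state is 'absent', and for the remaining characters it is 'present'.
C1: derived state 'absent' in Alpha and Beta only — synapomorphy for {Alpha, Beta}.
C2: derived state 'absent' in Alpha, Beta, and Eta only — synapomorphy for {Alpha, Beta, Eta}.
C3: derived state 'present' in Zeta only — an autapomorphy, so it tells us nothing about relationships among taxa.
C4 (derived state 'present') is shared by Alpha, Beta, Delta, and Eta — a synapomorphy uniting that clade.
C5: derived state 'present' in Zeta only — an autapomorphy, so it tells us nothing about relationships among taxa.
Only Epsilon and Zeta show the derived state 'present' for C6, supporting them as a clade.
Most parsimonious ingroup topology: ((((Beta,Alpha),Eta),Delta),(Epsilon,Zeta)).
Beta and Alpha form a cherry on this tree, so they are sister taxa.

Alpha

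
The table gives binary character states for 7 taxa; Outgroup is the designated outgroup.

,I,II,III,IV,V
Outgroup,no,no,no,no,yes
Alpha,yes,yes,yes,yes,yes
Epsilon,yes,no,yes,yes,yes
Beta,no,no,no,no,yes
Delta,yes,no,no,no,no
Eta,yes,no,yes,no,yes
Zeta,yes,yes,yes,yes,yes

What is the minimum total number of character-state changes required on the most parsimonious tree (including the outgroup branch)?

5

Character polarity is set by the outgroup: the derived state is whichever differs from the outgroup's state, so for V the derived state is 'no', and for the remaining characters it is 'yes'.
Only Alpha, Delta, Epsilon, Eta, and Zeta show the derived state 'yes' for I, supporting them as a clade.
II: derived state 'yes' in Alpha and Zeta only — synapomorphy for {Alpha, Zeta}.
III (derived state 'yes') is shared by Alpha, Epsilon, Eta, and Zeta — a synapomorphy uniting that clade.
IV (derived state 'yes') is shared by Alpha, Epsilon, and Zeta — a synapomorphy uniting that clade.
V (derived state 'no') is unique to Delta (autapomorphy; uninformative for grouping).
Most parsimonious ingroup topology: (((((Alpha,Zeta),Epsilon),Eta),Delta),Beta).
Changes per character on this tree: I: 1; II: 1; III: 1; IV: 1; V: 1.
Total = 5.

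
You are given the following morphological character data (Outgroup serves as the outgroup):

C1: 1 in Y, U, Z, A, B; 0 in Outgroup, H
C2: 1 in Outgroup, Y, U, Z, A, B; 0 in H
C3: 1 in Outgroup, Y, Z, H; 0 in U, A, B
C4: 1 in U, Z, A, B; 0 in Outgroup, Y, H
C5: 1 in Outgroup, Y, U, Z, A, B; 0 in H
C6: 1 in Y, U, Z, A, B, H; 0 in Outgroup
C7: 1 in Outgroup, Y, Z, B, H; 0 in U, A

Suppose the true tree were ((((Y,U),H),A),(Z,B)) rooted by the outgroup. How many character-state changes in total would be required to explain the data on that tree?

13

Map each character onto ((((Y,U),H),A),(Z,B)) (rooted by Outgroup) and count the minimum state changes it requires (Fitch parsimony):
C1: 2; C2: 1; C3: 3; C4: 3; C5: 1; C6: 1; C7: 2.
Total tree length = 13.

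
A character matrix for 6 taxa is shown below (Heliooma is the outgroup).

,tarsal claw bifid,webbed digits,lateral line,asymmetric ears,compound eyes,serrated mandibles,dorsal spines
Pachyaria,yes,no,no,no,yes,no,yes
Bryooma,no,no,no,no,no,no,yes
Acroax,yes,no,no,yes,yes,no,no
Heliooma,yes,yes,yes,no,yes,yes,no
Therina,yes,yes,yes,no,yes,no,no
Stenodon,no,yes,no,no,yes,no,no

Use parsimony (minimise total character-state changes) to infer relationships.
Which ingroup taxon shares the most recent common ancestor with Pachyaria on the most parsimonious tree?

Character polarity is set by the outgroup: the derived state is whichever differs from the outgroup's state, so for tarsal claw bifid, webbed digits, lateral line, compound eyes, serrated mandibles the derived state is 'no', and for the remaining characters it is 'yes'.
tarsal claw bifid (state 'no') occurs in Bryooma and Stenodon but conflicts with the nesting implied by the other characters — most parsimoniously interpreted as homoplasy.
Only Acroax, Bryooma, and Pachyaria show the derived state 'no' for webbed digits, supporting them as a clade.
lateral line: derived state 'no' in Acroax, Bryooma, Pachyaria, and Stenodon only — synapomorphy for {Acroax, Bryooma, Pachyaria, Stenodon}.
asymmetric ears (derived state 'yes') is unique to Acroax (autapomorphy; uninformative for grouping).
compound eyes (derived state 'no') is unique to Bryooma (autapomorphy; uninformative for grouping).
serrated mandibles (derived state 'no') is shared by all ingroup taxa — unites the whole ingroup.
dorsal spines: derived state 'yes' in Bryooma and Pachyaria only — synapomorphy for {Bryooma, Pachyaria}.
Most parsimonious ingroup topology: ((((Bryooma,Pachyaria),Acroax),Stenodon),Therina).
Pachyaria and Bryooma form a cherry on this tree, so they are sister taxa.

Bryooma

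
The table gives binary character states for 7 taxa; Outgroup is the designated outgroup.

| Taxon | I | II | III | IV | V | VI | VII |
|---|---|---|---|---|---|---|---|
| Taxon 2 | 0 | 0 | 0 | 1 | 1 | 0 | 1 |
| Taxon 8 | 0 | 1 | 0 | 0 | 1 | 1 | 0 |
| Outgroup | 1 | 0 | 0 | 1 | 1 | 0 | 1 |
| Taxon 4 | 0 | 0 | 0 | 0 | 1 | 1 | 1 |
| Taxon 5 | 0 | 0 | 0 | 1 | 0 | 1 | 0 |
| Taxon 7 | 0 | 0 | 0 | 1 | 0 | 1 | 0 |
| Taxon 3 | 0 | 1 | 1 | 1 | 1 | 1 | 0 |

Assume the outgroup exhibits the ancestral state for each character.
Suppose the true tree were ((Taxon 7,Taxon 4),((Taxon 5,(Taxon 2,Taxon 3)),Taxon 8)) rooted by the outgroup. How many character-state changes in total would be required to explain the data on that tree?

13

Map each character onto ((Taxon 7,Taxon 4),((Taxon 5,(Taxon 2,Taxon 3)),Taxon 8)) (rooted by Outgroup) and count the minimum state changes it requires (Fitch parsimony):
I: 1; II: 2; III: 1; IV: 2; V: 2; VI: 2; VII: 3.
Total tree length = 13.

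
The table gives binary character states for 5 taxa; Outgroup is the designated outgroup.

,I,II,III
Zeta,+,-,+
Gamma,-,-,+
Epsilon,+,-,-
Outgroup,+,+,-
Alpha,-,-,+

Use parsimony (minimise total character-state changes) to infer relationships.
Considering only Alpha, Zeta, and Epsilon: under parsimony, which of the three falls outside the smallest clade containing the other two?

Character polarity is set by the outgroup: the derived state is whichever differs from the outgroup's state, so for I, II the derived state is '-', and for the remaining characters it is '+'.
I (derived state '-') is shared by Alpha and Gamma — a synapomorphy uniting that clade.
All ingroup taxa share the derived state '-' for II; it defines the ingroup but does not resolve relationships within it.
Only Alpha, Gamma, and Zeta show the derived state '+' for III, supporting them as a clade.
Most parsimonious ingroup topology: (Epsilon,(Zeta,(Alpha,Gamma))).
Zeta and Alpha share a more recent common ancestor with each other than either does with Epsilon, so Epsilon is the least closely related of the three.

Epsilon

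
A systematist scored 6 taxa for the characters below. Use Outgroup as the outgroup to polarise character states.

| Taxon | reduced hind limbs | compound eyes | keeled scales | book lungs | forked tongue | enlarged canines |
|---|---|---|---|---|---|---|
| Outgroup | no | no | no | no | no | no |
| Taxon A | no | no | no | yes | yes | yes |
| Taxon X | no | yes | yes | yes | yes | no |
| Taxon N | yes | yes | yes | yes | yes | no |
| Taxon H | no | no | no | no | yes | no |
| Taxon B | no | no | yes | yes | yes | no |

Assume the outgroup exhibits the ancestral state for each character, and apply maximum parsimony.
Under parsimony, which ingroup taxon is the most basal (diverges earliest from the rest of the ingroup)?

Taxon H

The outgroup has state 'no' for every character, so 'yes' is the derived state throughout.
reduced hind limbs (derived state 'yes') is unique to Taxon N (autapomorphy; uninformative for grouping).
compound eyes: derived state 'yes' in Taxon N and Taxon X only — synapomorphy for {Taxon N, Taxon X}.
keeled scales: derived state 'yes' in Taxon B, Taxon N, and Taxon X only — synapomorphy for {Taxon B, Taxon N, Taxon X}.
book lungs (derived state 'yes') is shared by Taxon A, Taxon B, Taxon N, and Taxon X — a synapomorphy uniting that clade.
forked tongue (derived state 'yes') is shared by all ingroup taxa — unites the whole ingroup.
enlarged canines: derived state 'yes' in Taxon A only — an autapomorphy, so it tells us nothing about relationships among taxa.
Most parsimonious ingroup topology: ((Taxon A,((Taxon X,Taxon N),Taxon B)),Taxon H).
Taxon H is sister to the clade containing all other ingroup taxa, so it is the earliest-diverging (most basal) ingroup lineage.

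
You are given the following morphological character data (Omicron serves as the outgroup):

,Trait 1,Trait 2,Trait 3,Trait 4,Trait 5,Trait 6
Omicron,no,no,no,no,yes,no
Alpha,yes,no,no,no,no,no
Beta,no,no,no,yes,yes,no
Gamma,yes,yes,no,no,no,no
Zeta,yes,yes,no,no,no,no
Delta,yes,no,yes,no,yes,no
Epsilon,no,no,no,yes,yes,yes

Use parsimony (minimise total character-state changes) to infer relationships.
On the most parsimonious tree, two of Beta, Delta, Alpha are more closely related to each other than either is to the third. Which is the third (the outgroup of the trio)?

Beta

Character polarity is set by the outgroup: the derived state is whichever differs from the outgroup's state, so for Trait 5 the derived state is 'no', and for the remaining characters it is 'yes'.
Trait 1: derived state 'yes' in Alpha, Delta, Gamma, and Zeta only — synapomorphy for {Alpha, Delta, Gamma, Zeta}.
Trait 2: derived state 'yes' in Gamma and Zeta only — synapomorphy for {Gamma, Zeta}.
Trait 3: derived state 'yes' in Delta only — an autapomorphy, so it tells us nothing about relationships among taxa.
Trait 4 (derived state 'yes') is shared by Beta and Epsilon — a synapomorphy uniting that clade.
Trait 5: derived state 'no' in Alpha, Gamma, and Zeta only — synapomorphy for {Alpha, Gamma, Zeta}.
Trait 6 (derived state 'yes') is unique to Epsilon (autapomorphy; uninformative for grouping).
Most parsimonious ingroup topology: (((Alpha,(Gamma,Zeta)),Delta),(Beta,Epsilon)).
Alpha and Delta share a more recent common ancestor with each other than either does with Beta, so Beta is the least closely related of the three.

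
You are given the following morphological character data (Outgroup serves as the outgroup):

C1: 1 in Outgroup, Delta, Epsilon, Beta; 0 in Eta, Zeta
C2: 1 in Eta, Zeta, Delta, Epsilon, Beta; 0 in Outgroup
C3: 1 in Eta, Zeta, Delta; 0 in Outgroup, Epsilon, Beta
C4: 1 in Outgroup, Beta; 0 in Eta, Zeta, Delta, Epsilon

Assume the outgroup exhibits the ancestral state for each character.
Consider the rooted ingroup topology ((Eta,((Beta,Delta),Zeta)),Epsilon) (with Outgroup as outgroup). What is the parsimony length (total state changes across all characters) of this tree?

Map each character onto ((Eta,((Beta,Delta),Zeta)),Epsilon) (rooted by Outgroup) and count the minimum state changes it requires (Fitch parsimony):
C1: 2; C2: 1; C3: 2; C4: 2.
Total tree length = 7.

7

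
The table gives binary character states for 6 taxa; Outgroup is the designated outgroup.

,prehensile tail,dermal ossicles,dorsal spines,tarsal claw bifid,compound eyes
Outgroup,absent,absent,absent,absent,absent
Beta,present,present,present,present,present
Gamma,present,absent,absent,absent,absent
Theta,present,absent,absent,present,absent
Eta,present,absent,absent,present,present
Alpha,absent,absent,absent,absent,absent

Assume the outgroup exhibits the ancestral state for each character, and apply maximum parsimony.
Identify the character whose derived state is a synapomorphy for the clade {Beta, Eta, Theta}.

tarsal claw bifid

The outgroup has state 'absent' for every character, so 'present' is the derived state throughout.
Only Beta, Eta, Gamma, and Theta show the derived state 'present' for prehensile tail, supporting them as a clade.
dermal ossicles (derived state 'present') is unique to Beta (autapomorphy; uninformative for grouping).
dorsal spines (derived state 'present') is unique to Beta (autapomorphy; uninformative for grouping).
tarsal claw bifid: derived state 'present' in Beta, Eta, and Theta only — synapomorphy for {Beta, Eta, Theta}.
compound eyes (derived state 'present') is shared by Beta and Eta — a synapomorphy uniting that clade.
Most parsimonious ingroup topology: ((((Beta,Eta),Theta),Gamma),Alpha).
The clade {Beta, Eta, Theta} is supported by tarsal claw bifid: its derived state 'present' occurs in exactly those taxa and in no other taxon (including the outgroup).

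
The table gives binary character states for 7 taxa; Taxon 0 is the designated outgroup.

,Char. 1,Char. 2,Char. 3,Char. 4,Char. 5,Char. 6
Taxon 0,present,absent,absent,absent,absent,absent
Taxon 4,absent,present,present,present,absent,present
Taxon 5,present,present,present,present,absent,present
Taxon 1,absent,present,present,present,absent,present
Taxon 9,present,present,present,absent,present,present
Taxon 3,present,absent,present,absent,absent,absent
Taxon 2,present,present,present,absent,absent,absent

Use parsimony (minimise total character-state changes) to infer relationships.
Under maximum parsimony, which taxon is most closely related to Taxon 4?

Character polarity is set by the outgroup: the derived state is whichever differs from the outgroup's state, so for Char. 1 the derived state is 'absent', and for the remaining characters it is 'present'.
Only Taxon 1 and Taxon 4 show the derived state 'absent' for Char. 1, supporting them as a clade.
Only Taxon 1, Taxon 2, Taxon 4, Taxon 5, and Taxon 9 show the derived state 'present' for Char. 2, supporting them as a clade.
All ingroup taxa share the derived state 'present' for Char. 3; it defines the ingroup but does not resolve relationships within it.
Char. 4: derived state 'present' in Taxon 1, Taxon 4, and Taxon 5 only — synapomorphy for {Taxon 1, Taxon 4, Taxon 5}.
Char. 5 (derived state 'present') is unique to Taxon 9 (autapomorphy; uninformative for grouping).
Char. 6 (derived state 'present') is shared by Taxon 1, Taxon 4, Taxon 5, and Taxon 9 — a synapomorphy uniting that clade.
Most parsimonious ingroup topology: (((((Taxon 4,Taxon 1),Taxon 5),Taxon 9),Taxon 2),Taxon 3).
Taxon 4 and Taxon 1 form a cherry on this tree, so they are sister taxa.

Taxon 1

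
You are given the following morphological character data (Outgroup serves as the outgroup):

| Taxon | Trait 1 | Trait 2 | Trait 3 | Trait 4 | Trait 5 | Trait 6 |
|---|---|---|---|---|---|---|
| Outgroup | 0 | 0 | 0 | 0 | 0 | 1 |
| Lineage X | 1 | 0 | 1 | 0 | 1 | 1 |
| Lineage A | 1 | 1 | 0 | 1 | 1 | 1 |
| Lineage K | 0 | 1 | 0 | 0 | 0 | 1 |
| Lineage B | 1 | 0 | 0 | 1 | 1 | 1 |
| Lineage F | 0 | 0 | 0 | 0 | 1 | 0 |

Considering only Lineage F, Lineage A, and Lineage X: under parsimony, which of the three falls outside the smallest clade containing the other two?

Character polarity is set by the outgroup: the derived state is whichever differs from the outgroup's state, so for Trait 6 the derived state is '0', and for the remaining characters it is '1'.
Trait 1 (derived state '1') is shared by Lineage A, Lineage B, and Lineage X — a synapomorphy uniting that clade.
Trait 2 (state '1') occurs in Lineage A and Lineage K but conflicts with the nesting implied by the other characters — most parsimoniously interpreted as homoplasy.
Trait 3 (derived state '1') is unique to Lineage X (autapomorphy; uninformative for grouping).
Trait 4: derived state '1' in Lineage A and Lineage B only — synapomorphy for {Lineage A, Lineage B}.
Only Lineage A, Lineage B, Lineage F, and Lineage X show the derived state '1' for Trait 5, supporting them as a clade.
Trait 6 (derived state '0') is unique to Lineage F (autapomorphy; uninformative for grouping).
Most parsimonious ingroup topology: (((Lineage X,(Lineage A,Lineage B)),Lineage F),Lineage K).
Lineage A and Lineage X share a more recent common ancestor with each other than either does with Lineage F, so Lineage F is the least closely related of the three.

Lineage F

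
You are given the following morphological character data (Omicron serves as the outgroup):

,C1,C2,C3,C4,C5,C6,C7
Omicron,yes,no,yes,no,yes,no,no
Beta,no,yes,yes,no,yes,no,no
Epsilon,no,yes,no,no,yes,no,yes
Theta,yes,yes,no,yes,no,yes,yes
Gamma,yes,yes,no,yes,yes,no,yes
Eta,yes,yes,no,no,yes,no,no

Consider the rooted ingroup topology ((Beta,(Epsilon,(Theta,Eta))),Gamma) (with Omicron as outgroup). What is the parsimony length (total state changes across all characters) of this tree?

12

Map each character onto ((Beta,(Epsilon,(Theta,Eta))),Gamma) (rooted by Omicron) and count the minimum state changes it requires (Fitch parsimony):
C1: 2; C2: 1; C3: 2; C4: 2; C5: 1; C6: 1; C7: 3.
Total tree length = 12.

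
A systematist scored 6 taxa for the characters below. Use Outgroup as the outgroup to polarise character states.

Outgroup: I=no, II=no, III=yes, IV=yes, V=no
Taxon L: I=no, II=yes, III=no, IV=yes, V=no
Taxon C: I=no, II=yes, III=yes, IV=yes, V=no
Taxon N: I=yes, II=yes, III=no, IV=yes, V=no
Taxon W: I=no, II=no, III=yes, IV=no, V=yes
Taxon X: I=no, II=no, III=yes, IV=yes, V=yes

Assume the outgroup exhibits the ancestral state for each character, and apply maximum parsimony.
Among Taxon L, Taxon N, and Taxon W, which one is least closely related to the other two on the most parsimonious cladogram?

Taxon W

Character polarity is set by the outgroup: the derived state is whichever differs from the outgroup's state, so for III, IV the derived state is 'no', and for the remaining characters it is 'yes'.
I (derived state 'yes') is unique to Taxon N (autapomorphy; uninformative for grouping).
II (derived state 'yes') is shared by Taxon C, Taxon L, and Taxon N — a synapomorphy uniting that clade.
III (derived state 'no') is shared by Taxon L and Taxon N — a synapomorphy uniting that clade.
IV (derived state 'no') is unique to Taxon W (autapomorphy; uninformative for grouping).
V: derived state 'yes' in Taxon W and Taxon X only — synapomorphy for {Taxon W, Taxon X}.
Most parsimonious ingroup topology: (((Taxon L,Taxon N),Taxon C),(Taxon W,Taxon X)).
Taxon N and Taxon L share a more recent common ancestor with each other than either does with Taxon W, so Taxon W is the least closely related of the three.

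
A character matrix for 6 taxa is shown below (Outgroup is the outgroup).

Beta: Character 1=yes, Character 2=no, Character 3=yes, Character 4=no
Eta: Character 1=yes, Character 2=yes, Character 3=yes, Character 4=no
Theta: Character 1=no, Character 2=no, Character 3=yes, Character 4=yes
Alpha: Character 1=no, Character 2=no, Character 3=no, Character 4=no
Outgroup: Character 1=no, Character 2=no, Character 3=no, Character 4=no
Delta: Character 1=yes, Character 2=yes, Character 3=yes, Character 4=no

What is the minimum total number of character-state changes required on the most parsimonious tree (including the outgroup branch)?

4

The outgroup has state 'no' for every character, so 'yes' is the derived state throughout.
Only Beta, Delta, and Eta show the derived state 'yes' for Character 1, supporting them as a clade.
Character 2: derived state 'yes' in Delta and Eta only — synapomorphy for {Delta, Eta}.
Character 3 (derived state 'yes') is shared by Beta, Delta, Eta, and Theta — a synapomorphy uniting that clade.
Character 4: derived state 'yes' in Theta only — an autapomorphy, so it tells us nothing about relationships among taxa.
Most parsimonious ingroup topology: ((Theta,((Delta,Eta),Beta)),Alpha).
Changes per character on this tree: Character 1: 1; Character 2: 1; Character 3: 1; Character 4: 1.
Total = 4.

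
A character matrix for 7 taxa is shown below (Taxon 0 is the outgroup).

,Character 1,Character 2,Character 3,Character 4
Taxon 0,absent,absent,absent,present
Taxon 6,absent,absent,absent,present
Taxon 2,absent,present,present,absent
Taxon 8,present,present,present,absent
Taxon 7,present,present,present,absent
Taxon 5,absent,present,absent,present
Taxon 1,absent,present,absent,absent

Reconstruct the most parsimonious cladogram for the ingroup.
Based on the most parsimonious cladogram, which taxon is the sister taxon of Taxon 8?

Taxon 7

Character polarity is set by the outgroup: the derived state is whichever differs from the outgroup's state, so for Character 4 the derived state is 'absent', and for the remaining characters it is 'present'.
Only Taxon 7 and Taxon 8 show the derived state 'present' for Character 1, supporting them as a clade.
Character 2 (derived state 'present') is shared by Taxon 1, Taxon 2, Taxon 5, Taxon 7, and Taxon 8 — a synapomorphy uniting that clade.
Only Taxon 2, Taxon 7, and Taxon 8 show the derived state 'present' for Character 3, supporting them as a clade.
Character 4: derived state 'absent' in Taxon 1, Taxon 2, Taxon 7, and Taxon 8 only — synapomorphy for {Taxon 1, Taxon 2, Taxon 7, Taxon 8}.
Most parsimonious ingroup topology: (Taxon 6,(((Taxon 2,(Taxon 8,Taxon 7)),Taxon 1),Taxon 5)).
Taxon 8 and Taxon 7 form a cherry on this tree, so they are sister taxa.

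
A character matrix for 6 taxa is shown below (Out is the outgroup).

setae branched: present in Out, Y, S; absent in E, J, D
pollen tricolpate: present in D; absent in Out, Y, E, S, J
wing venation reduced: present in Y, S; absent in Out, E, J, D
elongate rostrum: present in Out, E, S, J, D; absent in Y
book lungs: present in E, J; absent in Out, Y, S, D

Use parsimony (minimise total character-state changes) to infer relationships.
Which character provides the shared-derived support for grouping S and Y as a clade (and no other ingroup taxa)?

wing venation reduced

Character polarity is set by the outgroup: the derived state is whichever differs from the outgroup's state, so for setae branched, elongate rostrum the derived state is 'absent', and for the remaining characters it is 'present'.
setae branched: derived state 'absent' in D, E, and J only — synapomorphy for {D, E, J}.
pollen tricolpate (derived state 'present') is unique to D (autapomorphy; uninformative for grouping).
wing venation reduced (derived state 'present') is shared by S and Y — a synapomorphy uniting that clade.
elongate rostrum (derived state 'absent') is unique to Y (autapomorphy; uninformative for grouping).
book lungs (derived state 'present') is shared by E and J — a synapomorphy uniting that clade.
Most parsimonious ingroup topology: (((E,J),D),(S,Y)).
The clade {S, Y} is supported by wing venation reduced: its derived state 'present' occurs in exactly those taxa and in no other taxon (including the outgroup).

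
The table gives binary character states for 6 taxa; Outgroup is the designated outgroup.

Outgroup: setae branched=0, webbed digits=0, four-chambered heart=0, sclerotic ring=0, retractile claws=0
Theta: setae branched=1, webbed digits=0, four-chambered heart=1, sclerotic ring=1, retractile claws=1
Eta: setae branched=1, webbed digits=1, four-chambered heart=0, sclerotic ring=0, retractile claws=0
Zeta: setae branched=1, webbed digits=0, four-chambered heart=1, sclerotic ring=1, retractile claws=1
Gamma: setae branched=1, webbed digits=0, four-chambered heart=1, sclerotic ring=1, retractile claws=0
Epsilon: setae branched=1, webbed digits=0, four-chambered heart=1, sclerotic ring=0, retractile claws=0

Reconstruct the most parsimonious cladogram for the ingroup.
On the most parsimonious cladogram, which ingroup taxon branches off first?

The outgroup has state '0' for every character, so '1' is the derived state throughout.
All ingroup taxa share the derived state '1' for setae branched; it defines the ingroup but does not resolve relationships within it.
webbed digits (derived state '1') is unique to Eta (autapomorphy; uninformative for grouping).
four-chambered heart: derived state '1' in Epsilon, Gamma, Theta, and Zeta only — synapomorphy for {Epsilon, Gamma, Theta, Zeta}.
sclerotic ring (derived state '1') is shared by Gamma, Theta, and Zeta — a synapomorphy uniting that clade.
retractile claws: derived state '1' in Theta and Zeta only — synapomorphy for {Theta, Zeta}.
Most parsimonious ingroup topology: ((((Theta,Zeta),Gamma),Epsilon),Eta).
Eta is sister to the clade containing all other ingroup taxa, so it is the earliest-diverging (most basal) ingroup lineage.

Eta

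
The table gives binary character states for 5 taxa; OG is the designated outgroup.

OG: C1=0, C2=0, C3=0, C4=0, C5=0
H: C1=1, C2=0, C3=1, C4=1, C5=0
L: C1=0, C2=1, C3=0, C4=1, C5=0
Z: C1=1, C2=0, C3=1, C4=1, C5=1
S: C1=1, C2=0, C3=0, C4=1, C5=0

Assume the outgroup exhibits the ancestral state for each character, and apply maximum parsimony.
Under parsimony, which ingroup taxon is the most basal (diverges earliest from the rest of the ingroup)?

L

The outgroup has state '0' for every character, so '1' is the derived state throughout.
C1: derived state '1' in H, S, and Z only — synapomorphy for {H, S, Z}.
C2: derived state '1' in L only — an autapomorphy, so it tells us nothing about relationships among taxa.
C3: derived state '1' in H and Z only — synapomorphy for {H, Z}.
C4 (derived state '1') is shared by all ingroup taxa — unites the whole ingroup.
C5 (derived state '1') is unique to Z (autapomorphy; uninformative for grouping).
Most parsimonious ingroup topology: (((H,Z),S),L).
L is sister to the clade containing all other ingroup taxa, so it is the earliest-diverging (most basal) ingroup lineage.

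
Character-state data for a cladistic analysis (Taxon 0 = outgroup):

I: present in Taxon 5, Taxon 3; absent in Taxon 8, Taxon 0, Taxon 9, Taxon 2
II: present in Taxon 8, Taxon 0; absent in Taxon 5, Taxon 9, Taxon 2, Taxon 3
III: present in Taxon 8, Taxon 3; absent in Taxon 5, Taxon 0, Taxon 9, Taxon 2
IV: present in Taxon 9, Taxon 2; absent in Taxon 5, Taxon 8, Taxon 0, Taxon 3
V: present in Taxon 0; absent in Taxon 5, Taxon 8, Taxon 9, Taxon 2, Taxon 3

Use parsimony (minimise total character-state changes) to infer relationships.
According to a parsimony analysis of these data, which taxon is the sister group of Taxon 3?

Character polarity is set by the outgroup: the derived state is whichever differs from the outgroup's state, so for II, V the derived state is 'absent', and for the remaining characters it is 'present'.
I: derived state 'present' in Taxon 3 and Taxon 5 only — synapomorphy for {Taxon 3, Taxon 5}.
II (derived state 'absent') is shared by Taxon 2, Taxon 3, Taxon 5, and Taxon 9 — a synapomorphy uniting that clade.
III (state 'present') occurs in Taxon 3 and Taxon 8 but conflicts with the nesting implied by the other characters — most parsimoniously interpreted as homoplasy.
Only Taxon 2 and Taxon 9 show the derived state 'present' for IV, supporting them as a clade.
V (derived state 'absent') is shared by all ingroup taxa — unites the whole ingroup.
Most parsimonious ingroup topology: (((Taxon 5,Taxon 3),(Taxon 2,Taxon 9)),Taxon 8).
Taxon 3 and Taxon 5 form a cherry on this tree, so they are sister taxa.

Taxon 5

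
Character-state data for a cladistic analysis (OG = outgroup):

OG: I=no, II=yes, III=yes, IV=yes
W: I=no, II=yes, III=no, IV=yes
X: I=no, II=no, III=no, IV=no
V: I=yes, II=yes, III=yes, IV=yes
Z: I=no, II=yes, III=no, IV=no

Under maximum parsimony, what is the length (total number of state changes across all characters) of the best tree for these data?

Character polarity is set by the outgroup: the derived state is whichever differs from the outgroup's state, so for II, III, IV the derived state is 'no', and for the remaining characters it is 'yes'.
I: derived state 'yes' in V only — an autapomorphy, so it tells us nothing about relationships among taxa.
II (derived state 'no') is unique to X (autapomorphy; uninformative for grouping).
III: derived state 'no' in W, X, and Z only — synapomorphy for {W, X, Z}.
Only X and Z show the derived state 'no' for IV, supporting them as a clade.
Most parsimonious ingroup topology: ((W,(X,Z)),V).
Changes per character on this tree: I: 1; II: 1; III: 1; IV: 1.
Total = 4.

4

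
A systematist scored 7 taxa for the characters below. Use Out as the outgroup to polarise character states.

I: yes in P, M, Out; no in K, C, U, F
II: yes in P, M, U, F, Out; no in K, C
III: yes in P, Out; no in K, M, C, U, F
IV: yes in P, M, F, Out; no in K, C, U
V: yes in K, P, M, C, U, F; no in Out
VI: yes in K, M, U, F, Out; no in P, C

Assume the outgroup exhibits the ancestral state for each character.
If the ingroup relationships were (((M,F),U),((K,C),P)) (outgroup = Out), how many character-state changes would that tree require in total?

Map each character onto (((M,F),U),((K,C),P)) (rooted by Out) and count the minimum state changes it requires (Fitch parsimony):
I: 3; II: 1; III: 2; IV: 2; V: 1; VI: 2.
Total tree length = 11.

11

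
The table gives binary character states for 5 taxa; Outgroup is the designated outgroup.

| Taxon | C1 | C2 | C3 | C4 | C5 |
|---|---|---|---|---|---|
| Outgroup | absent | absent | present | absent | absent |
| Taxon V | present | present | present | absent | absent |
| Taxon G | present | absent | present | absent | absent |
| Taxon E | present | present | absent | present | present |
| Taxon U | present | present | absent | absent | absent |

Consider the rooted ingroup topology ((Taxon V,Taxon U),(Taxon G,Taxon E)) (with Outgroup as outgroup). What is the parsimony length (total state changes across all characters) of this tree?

7

Map each character onto ((Taxon V,Taxon U),(Taxon G,Taxon E)) (rooted by Outgroup) and count the minimum state changes it requires (Fitch parsimony):
C1: 1; C2: 2; C3: 2; C4: 1; C5: 1.
Total tree length = 7.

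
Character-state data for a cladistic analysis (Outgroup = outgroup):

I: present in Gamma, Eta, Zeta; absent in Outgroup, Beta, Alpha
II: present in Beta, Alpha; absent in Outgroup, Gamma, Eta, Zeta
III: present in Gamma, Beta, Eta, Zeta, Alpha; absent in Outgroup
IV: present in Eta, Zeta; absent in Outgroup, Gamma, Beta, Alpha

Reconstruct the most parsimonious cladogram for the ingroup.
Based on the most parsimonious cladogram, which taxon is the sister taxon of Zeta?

Eta

The outgroup has state 'absent' for every character, so 'present' is the derived state throughout.
I: derived state 'present' in Eta, Gamma, and Zeta only — synapomorphy for {Eta, Gamma, Zeta}.
II: derived state 'present' in Alpha and Beta only — synapomorphy for {Alpha, Beta}.
III (derived state 'present') is shared by all ingroup taxa — unites the whole ingroup.
IV: derived state 'present' in Eta and Zeta only — synapomorphy for {Eta, Zeta}.
Most parsimonious ingroup topology: ((Gamma,(Eta,Zeta)),(Beta,Alpha)).
Zeta and Eta form a cherry on this tree, so they are sister taxa.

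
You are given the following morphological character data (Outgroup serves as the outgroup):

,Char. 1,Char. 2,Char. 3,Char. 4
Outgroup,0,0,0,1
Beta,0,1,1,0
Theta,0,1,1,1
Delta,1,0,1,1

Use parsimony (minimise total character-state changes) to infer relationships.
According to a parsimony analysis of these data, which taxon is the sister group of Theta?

Beta

Character polarity is set by the outgroup: the derived state is whichever differs from the outgroup's state, so for Char. 4 the derived state is '0', and for the remaining characters it is '1'.
Char. 1: derived state '1' in Delta only — an autapomorphy, so it tells us nothing about relationships among taxa.
Char. 2 (derived state '1') is shared by Beta and Theta — a synapomorphy uniting that clade.
All ingroup taxa share the derived state '1' for Char. 3; it defines the ingroup but does not resolve relationships within it.
Char. 4 (derived state '0') is unique to Beta (autapomorphy; uninformative for grouping).
Most parsimonious ingroup topology: ((Beta,Theta),Delta).
Theta and Beta form a cherry on this tree, so they are sister taxa.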